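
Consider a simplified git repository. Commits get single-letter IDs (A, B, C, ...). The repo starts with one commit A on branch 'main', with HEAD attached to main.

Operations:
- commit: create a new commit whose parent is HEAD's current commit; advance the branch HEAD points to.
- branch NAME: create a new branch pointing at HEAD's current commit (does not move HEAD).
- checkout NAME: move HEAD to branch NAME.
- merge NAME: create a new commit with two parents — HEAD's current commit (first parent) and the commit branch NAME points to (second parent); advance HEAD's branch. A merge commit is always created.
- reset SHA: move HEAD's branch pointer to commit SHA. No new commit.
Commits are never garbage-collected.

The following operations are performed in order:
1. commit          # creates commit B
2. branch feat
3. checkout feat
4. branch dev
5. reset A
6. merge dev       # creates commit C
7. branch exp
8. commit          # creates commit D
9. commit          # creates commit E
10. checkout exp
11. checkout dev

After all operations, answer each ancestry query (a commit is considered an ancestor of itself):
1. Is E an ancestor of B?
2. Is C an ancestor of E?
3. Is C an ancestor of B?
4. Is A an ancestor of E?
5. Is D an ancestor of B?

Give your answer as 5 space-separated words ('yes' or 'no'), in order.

After op 1 (commit): HEAD=main@B [main=B]
After op 2 (branch): HEAD=main@B [feat=B main=B]
After op 3 (checkout): HEAD=feat@B [feat=B main=B]
After op 4 (branch): HEAD=feat@B [dev=B feat=B main=B]
After op 5 (reset): HEAD=feat@A [dev=B feat=A main=B]
After op 6 (merge): HEAD=feat@C [dev=B feat=C main=B]
After op 7 (branch): HEAD=feat@C [dev=B exp=C feat=C main=B]
After op 8 (commit): HEAD=feat@D [dev=B exp=C feat=D main=B]
After op 9 (commit): HEAD=feat@E [dev=B exp=C feat=E main=B]
After op 10 (checkout): HEAD=exp@C [dev=B exp=C feat=E main=B]
After op 11 (checkout): HEAD=dev@B [dev=B exp=C feat=E main=B]
ancestors(B) = {A,B}; E in? no
ancestors(E) = {A,B,C,D,E}; C in? yes
ancestors(B) = {A,B}; C in? no
ancestors(E) = {A,B,C,D,E}; A in? yes
ancestors(B) = {A,B}; D in? no

Answer: no yes no yes no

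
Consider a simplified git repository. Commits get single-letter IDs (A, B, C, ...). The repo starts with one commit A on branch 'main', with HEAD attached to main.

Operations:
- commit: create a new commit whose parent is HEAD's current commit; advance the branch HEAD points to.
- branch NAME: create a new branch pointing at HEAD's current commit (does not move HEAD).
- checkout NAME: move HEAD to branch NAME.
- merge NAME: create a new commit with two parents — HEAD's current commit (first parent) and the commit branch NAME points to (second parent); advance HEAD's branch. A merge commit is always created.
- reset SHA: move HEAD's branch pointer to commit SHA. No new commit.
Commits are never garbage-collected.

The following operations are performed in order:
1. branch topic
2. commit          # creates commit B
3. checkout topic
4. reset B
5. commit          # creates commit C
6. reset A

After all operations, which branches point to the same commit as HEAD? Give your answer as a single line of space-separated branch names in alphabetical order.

After op 1 (branch): HEAD=main@A [main=A topic=A]
After op 2 (commit): HEAD=main@B [main=B topic=A]
After op 3 (checkout): HEAD=topic@A [main=B topic=A]
After op 4 (reset): HEAD=topic@B [main=B topic=B]
After op 5 (commit): HEAD=topic@C [main=B topic=C]
After op 6 (reset): HEAD=topic@A [main=B topic=A]

Answer: topic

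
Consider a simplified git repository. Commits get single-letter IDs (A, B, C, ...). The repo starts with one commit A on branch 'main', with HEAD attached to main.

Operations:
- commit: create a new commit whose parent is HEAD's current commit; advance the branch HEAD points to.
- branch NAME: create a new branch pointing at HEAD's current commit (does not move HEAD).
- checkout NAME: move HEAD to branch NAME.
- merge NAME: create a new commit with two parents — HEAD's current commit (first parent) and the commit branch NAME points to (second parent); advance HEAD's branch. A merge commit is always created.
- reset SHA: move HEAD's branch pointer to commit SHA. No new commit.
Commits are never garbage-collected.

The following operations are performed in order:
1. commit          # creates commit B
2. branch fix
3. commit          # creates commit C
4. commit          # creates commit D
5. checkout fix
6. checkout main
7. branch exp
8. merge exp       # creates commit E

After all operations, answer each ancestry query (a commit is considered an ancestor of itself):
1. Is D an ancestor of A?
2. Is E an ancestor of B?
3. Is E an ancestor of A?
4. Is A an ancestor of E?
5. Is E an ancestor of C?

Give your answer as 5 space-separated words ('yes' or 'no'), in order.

After op 1 (commit): HEAD=main@B [main=B]
After op 2 (branch): HEAD=main@B [fix=B main=B]
After op 3 (commit): HEAD=main@C [fix=B main=C]
After op 4 (commit): HEAD=main@D [fix=B main=D]
After op 5 (checkout): HEAD=fix@B [fix=B main=D]
After op 6 (checkout): HEAD=main@D [fix=B main=D]
After op 7 (branch): HEAD=main@D [exp=D fix=B main=D]
After op 8 (merge): HEAD=main@E [exp=D fix=B main=E]
ancestors(A) = {A}; D in? no
ancestors(B) = {A,B}; E in? no
ancestors(A) = {A}; E in? no
ancestors(E) = {A,B,C,D,E}; A in? yes
ancestors(C) = {A,B,C}; E in? no

Answer: no no no yes no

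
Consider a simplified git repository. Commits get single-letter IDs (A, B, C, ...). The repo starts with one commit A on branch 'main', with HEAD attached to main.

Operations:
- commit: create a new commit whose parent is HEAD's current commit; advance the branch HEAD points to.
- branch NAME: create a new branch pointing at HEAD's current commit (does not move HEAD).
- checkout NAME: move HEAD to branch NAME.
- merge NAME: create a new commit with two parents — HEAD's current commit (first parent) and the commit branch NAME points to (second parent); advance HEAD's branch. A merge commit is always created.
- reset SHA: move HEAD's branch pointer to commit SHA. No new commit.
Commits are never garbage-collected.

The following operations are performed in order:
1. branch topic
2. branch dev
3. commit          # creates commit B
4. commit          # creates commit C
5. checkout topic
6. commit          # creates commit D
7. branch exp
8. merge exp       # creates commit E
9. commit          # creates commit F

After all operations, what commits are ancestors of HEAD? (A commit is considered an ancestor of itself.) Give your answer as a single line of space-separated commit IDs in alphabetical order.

Answer: A D E F

Derivation:
After op 1 (branch): HEAD=main@A [main=A topic=A]
After op 2 (branch): HEAD=main@A [dev=A main=A topic=A]
After op 3 (commit): HEAD=main@B [dev=A main=B topic=A]
After op 4 (commit): HEAD=main@C [dev=A main=C topic=A]
After op 5 (checkout): HEAD=topic@A [dev=A main=C topic=A]
After op 6 (commit): HEAD=topic@D [dev=A main=C topic=D]
After op 7 (branch): HEAD=topic@D [dev=A exp=D main=C topic=D]
After op 8 (merge): HEAD=topic@E [dev=A exp=D main=C topic=E]
After op 9 (commit): HEAD=topic@F [dev=A exp=D main=C topic=F]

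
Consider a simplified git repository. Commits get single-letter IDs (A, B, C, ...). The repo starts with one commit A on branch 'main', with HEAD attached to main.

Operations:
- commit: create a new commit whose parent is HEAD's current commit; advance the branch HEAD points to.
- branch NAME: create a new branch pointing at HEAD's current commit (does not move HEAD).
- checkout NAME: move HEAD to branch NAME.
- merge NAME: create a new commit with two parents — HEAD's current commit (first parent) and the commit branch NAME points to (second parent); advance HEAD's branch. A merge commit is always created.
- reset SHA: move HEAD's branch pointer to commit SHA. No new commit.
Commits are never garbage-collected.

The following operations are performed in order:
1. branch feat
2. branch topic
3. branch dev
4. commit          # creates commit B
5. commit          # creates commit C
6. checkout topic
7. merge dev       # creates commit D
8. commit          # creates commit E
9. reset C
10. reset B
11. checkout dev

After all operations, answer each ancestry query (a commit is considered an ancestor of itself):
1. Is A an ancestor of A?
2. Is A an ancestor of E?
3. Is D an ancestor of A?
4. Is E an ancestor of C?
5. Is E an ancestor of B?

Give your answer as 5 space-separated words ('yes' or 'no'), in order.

After op 1 (branch): HEAD=main@A [feat=A main=A]
After op 2 (branch): HEAD=main@A [feat=A main=A topic=A]
After op 3 (branch): HEAD=main@A [dev=A feat=A main=A topic=A]
After op 4 (commit): HEAD=main@B [dev=A feat=A main=B topic=A]
After op 5 (commit): HEAD=main@C [dev=A feat=A main=C topic=A]
After op 6 (checkout): HEAD=topic@A [dev=A feat=A main=C topic=A]
After op 7 (merge): HEAD=topic@D [dev=A feat=A main=C topic=D]
After op 8 (commit): HEAD=topic@E [dev=A feat=A main=C topic=E]
After op 9 (reset): HEAD=topic@C [dev=A feat=A main=C topic=C]
After op 10 (reset): HEAD=topic@B [dev=A feat=A main=C topic=B]
After op 11 (checkout): HEAD=dev@A [dev=A feat=A main=C topic=B]
ancestors(A) = {A}; A in? yes
ancestors(E) = {A,D,E}; A in? yes
ancestors(A) = {A}; D in? no
ancestors(C) = {A,B,C}; E in? no
ancestors(B) = {A,B}; E in? no

Answer: yes yes no no no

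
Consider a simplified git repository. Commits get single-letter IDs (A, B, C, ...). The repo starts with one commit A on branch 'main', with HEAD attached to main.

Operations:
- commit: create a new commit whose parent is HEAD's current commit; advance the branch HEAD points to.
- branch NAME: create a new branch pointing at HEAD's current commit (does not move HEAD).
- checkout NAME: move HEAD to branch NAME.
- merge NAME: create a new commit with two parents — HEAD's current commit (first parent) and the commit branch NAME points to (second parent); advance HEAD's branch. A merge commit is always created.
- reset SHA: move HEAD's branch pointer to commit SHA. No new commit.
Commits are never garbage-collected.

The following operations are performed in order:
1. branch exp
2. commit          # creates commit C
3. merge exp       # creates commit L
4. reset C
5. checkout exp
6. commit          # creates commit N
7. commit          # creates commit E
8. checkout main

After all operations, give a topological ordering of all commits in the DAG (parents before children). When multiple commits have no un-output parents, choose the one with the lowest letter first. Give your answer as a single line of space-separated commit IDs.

After op 1 (branch): HEAD=main@A [exp=A main=A]
After op 2 (commit): HEAD=main@C [exp=A main=C]
After op 3 (merge): HEAD=main@L [exp=A main=L]
After op 4 (reset): HEAD=main@C [exp=A main=C]
After op 5 (checkout): HEAD=exp@A [exp=A main=C]
After op 6 (commit): HEAD=exp@N [exp=N main=C]
After op 7 (commit): HEAD=exp@E [exp=E main=C]
After op 8 (checkout): HEAD=main@C [exp=E main=C]
commit A: parents=[]
commit C: parents=['A']
commit E: parents=['N']
commit L: parents=['C', 'A']
commit N: parents=['A']

Answer: A C L N E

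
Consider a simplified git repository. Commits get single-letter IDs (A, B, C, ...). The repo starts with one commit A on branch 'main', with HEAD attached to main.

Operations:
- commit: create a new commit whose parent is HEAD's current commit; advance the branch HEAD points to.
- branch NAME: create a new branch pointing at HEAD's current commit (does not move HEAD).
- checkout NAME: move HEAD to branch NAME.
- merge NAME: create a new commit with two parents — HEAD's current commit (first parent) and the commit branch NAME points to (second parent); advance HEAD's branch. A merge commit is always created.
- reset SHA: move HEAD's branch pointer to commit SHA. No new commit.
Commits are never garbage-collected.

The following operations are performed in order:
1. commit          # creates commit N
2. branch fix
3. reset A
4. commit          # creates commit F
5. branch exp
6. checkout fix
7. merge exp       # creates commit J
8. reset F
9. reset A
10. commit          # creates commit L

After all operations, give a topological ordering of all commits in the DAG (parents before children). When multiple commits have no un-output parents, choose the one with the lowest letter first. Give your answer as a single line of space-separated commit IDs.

After op 1 (commit): HEAD=main@N [main=N]
After op 2 (branch): HEAD=main@N [fix=N main=N]
After op 3 (reset): HEAD=main@A [fix=N main=A]
After op 4 (commit): HEAD=main@F [fix=N main=F]
After op 5 (branch): HEAD=main@F [exp=F fix=N main=F]
After op 6 (checkout): HEAD=fix@N [exp=F fix=N main=F]
After op 7 (merge): HEAD=fix@J [exp=F fix=J main=F]
After op 8 (reset): HEAD=fix@F [exp=F fix=F main=F]
After op 9 (reset): HEAD=fix@A [exp=F fix=A main=F]
After op 10 (commit): HEAD=fix@L [exp=F fix=L main=F]
commit A: parents=[]
commit F: parents=['A']
commit J: parents=['N', 'F']
commit L: parents=['A']
commit N: parents=['A']

Answer: A F L N J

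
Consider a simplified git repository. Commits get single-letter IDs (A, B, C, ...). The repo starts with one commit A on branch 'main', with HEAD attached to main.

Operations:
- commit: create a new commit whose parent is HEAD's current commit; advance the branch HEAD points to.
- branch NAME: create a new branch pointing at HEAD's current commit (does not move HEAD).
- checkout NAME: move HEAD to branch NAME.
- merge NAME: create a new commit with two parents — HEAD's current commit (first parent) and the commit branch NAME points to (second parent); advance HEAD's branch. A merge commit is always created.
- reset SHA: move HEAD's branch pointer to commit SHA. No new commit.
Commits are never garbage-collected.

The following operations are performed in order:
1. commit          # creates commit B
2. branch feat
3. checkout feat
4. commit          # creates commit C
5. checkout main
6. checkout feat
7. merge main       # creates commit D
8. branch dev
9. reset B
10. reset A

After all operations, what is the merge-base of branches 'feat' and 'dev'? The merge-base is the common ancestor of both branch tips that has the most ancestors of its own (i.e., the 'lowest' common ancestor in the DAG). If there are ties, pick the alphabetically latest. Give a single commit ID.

After op 1 (commit): HEAD=main@B [main=B]
After op 2 (branch): HEAD=main@B [feat=B main=B]
After op 3 (checkout): HEAD=feat@B [feat=B main=B]
After op 4 (commit): HEAD=feat@C [feat=C main=B]
After op 5 (checkout): HEAD=main@B [feat=C main=B]
After op 6 (checkout): HEAD=feat@C [feat=C main=B]
After op 7 (merge): HEAD=feat@D [feat=D main=B]
After op 8 (branch): HEAD=feat@D [dev=D feat=D main=B]
After op 9 (reset): HEAD=feat@B [dev=D feat=B main=B]
After op 10 (reset): HEAD=feat@A [dev=D feat=A main=B]
ancestors(feat=A): ['A']
ancestors(dev=D): ['A', 'B', 'C', 'D']
common: ['A']

Answer: A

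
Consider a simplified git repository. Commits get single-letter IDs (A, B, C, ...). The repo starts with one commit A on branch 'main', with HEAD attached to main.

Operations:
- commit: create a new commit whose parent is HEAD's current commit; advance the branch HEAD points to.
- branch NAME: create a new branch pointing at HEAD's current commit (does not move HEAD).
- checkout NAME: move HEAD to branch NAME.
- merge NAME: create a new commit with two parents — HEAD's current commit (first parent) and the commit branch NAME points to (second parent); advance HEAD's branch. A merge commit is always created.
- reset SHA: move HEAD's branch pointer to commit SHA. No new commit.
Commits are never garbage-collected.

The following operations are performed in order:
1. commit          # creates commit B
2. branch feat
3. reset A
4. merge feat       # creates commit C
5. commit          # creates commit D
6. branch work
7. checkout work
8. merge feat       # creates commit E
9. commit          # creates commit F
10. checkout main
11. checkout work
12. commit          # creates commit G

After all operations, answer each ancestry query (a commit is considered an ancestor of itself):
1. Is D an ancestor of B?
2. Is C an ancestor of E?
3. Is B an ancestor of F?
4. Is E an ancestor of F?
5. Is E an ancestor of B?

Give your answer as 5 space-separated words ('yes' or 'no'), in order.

Answer: no yes yes yes no

Derivation:
After op 1 (commit): HEAD=main@B [main=B]
After op 2 (branch): HEAD=main@B [feat=B main=B]
After op 3 (reset): HEAD=main@A [feat=B main=A]
After op 4 (merge): HEAD=main@C [feat=B main=C]
After op 5 (commit): HEAD=main@D [feat=B main=D]
After op 6 (branch): HEAD=main@D [feat=B main=D work=D]
After op 7 (checkout): HEAD=work@D [feat=B main=D work=D]
After op 8 (merge): HEAD=work@E [feat=B main=D work=E]
After op 9 (commit): HEAD=work@F [feat=B main=D work=F]
After op 10 (checkout): HEAD=main@D [feat=B main=D work=F]
After op 11 (checkout): HEAD=work@F [feat=B main=D work=F]
After op 12 (commit): HEAD=work@G [feat=B main=D work=G]
ancestors(B) = {A,B}; D in? no
ancestors(E) = {A,B,C,D,E}; C in? yes
ancestors(F) = {A,B,C,D,E,F}; B in? yes
ancestors(F) = {A,B,C,D,E,F}; E in? yes
ancestors(B) = {A,B}; E in? no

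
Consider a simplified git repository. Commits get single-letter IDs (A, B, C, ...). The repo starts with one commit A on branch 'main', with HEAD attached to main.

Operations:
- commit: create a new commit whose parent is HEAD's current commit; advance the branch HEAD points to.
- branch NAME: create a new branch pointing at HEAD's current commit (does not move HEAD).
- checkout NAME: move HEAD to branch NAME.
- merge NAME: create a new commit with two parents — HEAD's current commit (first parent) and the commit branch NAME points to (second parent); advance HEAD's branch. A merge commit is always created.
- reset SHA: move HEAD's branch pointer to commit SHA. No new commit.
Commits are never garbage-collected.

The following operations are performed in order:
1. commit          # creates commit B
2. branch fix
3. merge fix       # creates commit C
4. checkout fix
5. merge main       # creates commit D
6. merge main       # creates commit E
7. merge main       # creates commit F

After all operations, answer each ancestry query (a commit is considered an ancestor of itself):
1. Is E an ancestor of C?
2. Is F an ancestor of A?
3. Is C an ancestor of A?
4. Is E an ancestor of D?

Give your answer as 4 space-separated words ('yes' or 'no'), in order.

Answer: no no no no

Derivation:
After op 1 (commit): HEAD=main@B [main=B]
After op 2 (branch): HEAD=main@B [fix=B main=B]
After op 3 (merge): HEAD=main@C [fix=B main=C]
After op 4 (checkout): HEAD=fix@B [fix=B main=C]
After op 5 (merge): HEAD=fix@D [fix=D main=C]
After op 6 (merge): HEAD=fix@E [fix=E main=C]
After op 7 (merge): HEAD=fix@F [fix=F main=C]
ancestors(C) = {A,B,C}; E in? no
ancestors(A) = {A}; F in? no
ancestors(A) = {A}; C in? no
ancestors(D) = {A,B,C,D}; E in? no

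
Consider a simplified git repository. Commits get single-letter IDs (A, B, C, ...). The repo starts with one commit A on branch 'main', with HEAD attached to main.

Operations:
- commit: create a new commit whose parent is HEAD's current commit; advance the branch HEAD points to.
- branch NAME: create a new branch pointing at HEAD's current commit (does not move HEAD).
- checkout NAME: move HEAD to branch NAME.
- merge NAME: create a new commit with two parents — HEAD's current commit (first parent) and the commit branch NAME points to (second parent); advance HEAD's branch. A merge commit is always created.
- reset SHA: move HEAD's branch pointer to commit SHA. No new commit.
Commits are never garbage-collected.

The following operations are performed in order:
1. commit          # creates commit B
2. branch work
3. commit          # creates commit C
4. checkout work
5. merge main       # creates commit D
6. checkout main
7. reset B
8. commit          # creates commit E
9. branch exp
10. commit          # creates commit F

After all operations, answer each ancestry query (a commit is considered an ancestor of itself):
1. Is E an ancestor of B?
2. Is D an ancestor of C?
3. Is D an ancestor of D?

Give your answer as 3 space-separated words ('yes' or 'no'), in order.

After op 1 (commit): HEAD=main@B [main=B]
After op 2 (branch): HEAD=main@B [main=B work=B]
After op 3 (commit): HEAD=main@C [main=C work=B]
After op 4 (checkout): HEAD=work@B [main=C work=B]
After op 5 (merge): HEAD=work@D [main=C work=D]
After op 6 (checkout): HEAD=main@C [main=C work=D]
After op 7 (reset): HEAD=main@B [main=B work=D]
After op 8 (commit): HEAD=main@E [main=E work=D]
After op 9 (branch): HEAD=main@E [exp=E main=E work=D]
After op 10 (commit): HEAD=main@F [exp=E main=F work=D]
ancestors(B) = {A,B}; E in? no
ancestors(C) = {A,B,C}; D in? no
ancestors(D) = {A,B,C,D}; D in? yes

Answer: no no yes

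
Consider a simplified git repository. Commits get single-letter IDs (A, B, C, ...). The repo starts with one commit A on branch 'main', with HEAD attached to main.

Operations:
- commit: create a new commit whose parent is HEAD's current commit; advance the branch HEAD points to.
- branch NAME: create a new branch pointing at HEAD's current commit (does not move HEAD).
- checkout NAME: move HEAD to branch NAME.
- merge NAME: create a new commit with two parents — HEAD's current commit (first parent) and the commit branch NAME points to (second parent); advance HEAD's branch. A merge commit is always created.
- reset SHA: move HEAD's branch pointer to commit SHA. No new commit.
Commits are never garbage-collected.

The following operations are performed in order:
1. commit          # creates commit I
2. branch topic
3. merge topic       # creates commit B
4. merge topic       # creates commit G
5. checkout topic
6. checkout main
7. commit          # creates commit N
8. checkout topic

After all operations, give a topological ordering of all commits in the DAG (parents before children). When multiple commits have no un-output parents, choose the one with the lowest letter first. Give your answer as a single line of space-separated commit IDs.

After op 1 (commit): HEAD=main@I [main=I]
After op 2 (branch): HEAD=main@I [main=I topic=I]
After op 3 (merge): HEAD=main@B [main=B topic=I]
After op 4 (merge): HEAD=main@G [main=G topic=I]
After op 5 (checkout): HEAD=topic@I [main=G topic=I]
After op 6 (checkout): HEAD=main@G [main=G topic=I]
After op 7 (commit): HEAD=main@N [main=N topic=I]
After op 8 (checkout): HEAD=topic@I [main=N topic=I]
commit A: parents=[]
commit B: parents=['I', 'I']
commit G: parents=['B', 'I']
commit I: parents=['A']
commit N: parents=['G']

Answer: A I B G N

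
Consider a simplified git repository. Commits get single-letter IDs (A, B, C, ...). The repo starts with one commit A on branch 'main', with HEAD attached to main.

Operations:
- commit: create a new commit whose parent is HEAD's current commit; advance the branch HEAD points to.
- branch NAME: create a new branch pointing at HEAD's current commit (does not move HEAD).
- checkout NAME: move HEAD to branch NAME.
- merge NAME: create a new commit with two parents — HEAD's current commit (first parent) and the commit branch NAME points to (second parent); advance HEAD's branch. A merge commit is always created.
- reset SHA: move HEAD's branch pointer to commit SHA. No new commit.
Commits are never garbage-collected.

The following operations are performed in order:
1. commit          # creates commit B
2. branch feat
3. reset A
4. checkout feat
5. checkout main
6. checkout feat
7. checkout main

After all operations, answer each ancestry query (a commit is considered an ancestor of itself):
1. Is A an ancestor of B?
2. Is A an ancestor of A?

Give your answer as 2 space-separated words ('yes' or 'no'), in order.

Answer: yes yes

Derivation:
After op 1 (commit): HEAD=main@B [main=B]
After op 2 (branch): HEAD=main@B [feat=B main=B]
After op 3 (reset): HEAD=main@A [feat=B main=A]
After op 4 (checkout): HEAD=feat@B [feat=B main=A]
After op 5 (checkout): HEAD=main@A [feat=B main=A]
After op 6 (checkout): HEAD=feat@B [feat=B main=A]
After op 7 (checkout): HEAD=main@A [feat=B main=A]
ancestors(B) = {A,B}; A in? yes
ancestors(A) = {A}; A in? yes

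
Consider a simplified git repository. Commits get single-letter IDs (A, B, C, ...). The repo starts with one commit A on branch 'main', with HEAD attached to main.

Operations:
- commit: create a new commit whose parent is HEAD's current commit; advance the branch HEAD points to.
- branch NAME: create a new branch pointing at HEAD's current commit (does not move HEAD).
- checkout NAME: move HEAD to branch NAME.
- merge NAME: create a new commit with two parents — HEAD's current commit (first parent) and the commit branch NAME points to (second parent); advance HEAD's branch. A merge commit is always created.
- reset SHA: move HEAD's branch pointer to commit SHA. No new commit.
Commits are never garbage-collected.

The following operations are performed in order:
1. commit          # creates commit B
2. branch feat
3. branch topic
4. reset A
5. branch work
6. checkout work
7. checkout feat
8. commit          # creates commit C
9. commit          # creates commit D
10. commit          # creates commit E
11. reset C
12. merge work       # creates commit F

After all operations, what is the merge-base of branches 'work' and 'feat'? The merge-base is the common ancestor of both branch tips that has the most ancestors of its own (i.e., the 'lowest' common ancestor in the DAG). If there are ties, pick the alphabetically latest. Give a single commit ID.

Answer: A

Derivation:
After op 1 (commit): HEAD=main@B [main=B]
After op 2 (branch): HEAD=main@B [feat=B main=B]
After op 3 (branch): HEAD=main@B [feat=B main=B topic=B]
After op 4 (reset): HEAD=main@A [feat=B main=A topic=B]
After op 5 (branch): HEAD=main@A [feat=B main=A topic=B work=A]
After op 6 (checkout): HEAD=work@A [feat=B main=A topic=B work=A]
After op 7 (checkout): HEAD=feat@B [feat=B main=A topic=B work=A]
After op 8 (commit): HEAD=feat@C [feat=C main=A topic=B work=A]
After op 9 (commit): HEAD=feat@D [feat=D main=A topic=B work=A]
After op 10 (commit): HEAD=feat@E [feat=E main=A topic=B work=A]
After op 11 (reset): HEAD=feat@C [feat=C main=A topic=B work=A]
After op 12 (merge): HEAD=feat@F [feat=F main=A topic=B work=A]
ancestors(work=A): ['A']
ancestors(feat=F): ['A', 'B', 'C', 'F']
common: ['A']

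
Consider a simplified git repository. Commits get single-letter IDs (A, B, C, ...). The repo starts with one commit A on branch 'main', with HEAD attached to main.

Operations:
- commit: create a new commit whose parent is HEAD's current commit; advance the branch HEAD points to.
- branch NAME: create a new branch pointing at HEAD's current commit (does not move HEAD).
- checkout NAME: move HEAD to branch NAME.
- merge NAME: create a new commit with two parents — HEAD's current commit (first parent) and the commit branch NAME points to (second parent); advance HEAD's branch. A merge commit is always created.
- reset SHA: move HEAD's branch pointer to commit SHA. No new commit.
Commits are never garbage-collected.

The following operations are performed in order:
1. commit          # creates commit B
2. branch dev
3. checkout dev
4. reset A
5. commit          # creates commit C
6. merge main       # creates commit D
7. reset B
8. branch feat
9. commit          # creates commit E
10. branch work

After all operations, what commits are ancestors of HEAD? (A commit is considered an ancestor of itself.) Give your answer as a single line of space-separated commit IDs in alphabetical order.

After op 1 (commit): HEAD=main@B [main=B]
After op 2 (branch): HEAD=main@B [dev=B main=B]
After op 3 (checkout): HEAD=dev@B [dev=B main=B]
After op 4 (reset): HEAD=dev@A [dev=A main=B]
After op 5 (commit): HEAD=dev@C [dev=C main=B]
After op 6 (merge): HEAD=dev@D [dev=D main=B]
After op 7 (reset): HEAD=dev@B [dev=B main=B]
After op 8 (branch): HEAD=dev@B [dev=B feat=B main=B]
After op 9 (commit): HEAD=dev@E [dev=E feat=B main=B]
After op 10 (branch): HEAD=dev@E [dev=E feat=B main=B work=E]

Answer: A B E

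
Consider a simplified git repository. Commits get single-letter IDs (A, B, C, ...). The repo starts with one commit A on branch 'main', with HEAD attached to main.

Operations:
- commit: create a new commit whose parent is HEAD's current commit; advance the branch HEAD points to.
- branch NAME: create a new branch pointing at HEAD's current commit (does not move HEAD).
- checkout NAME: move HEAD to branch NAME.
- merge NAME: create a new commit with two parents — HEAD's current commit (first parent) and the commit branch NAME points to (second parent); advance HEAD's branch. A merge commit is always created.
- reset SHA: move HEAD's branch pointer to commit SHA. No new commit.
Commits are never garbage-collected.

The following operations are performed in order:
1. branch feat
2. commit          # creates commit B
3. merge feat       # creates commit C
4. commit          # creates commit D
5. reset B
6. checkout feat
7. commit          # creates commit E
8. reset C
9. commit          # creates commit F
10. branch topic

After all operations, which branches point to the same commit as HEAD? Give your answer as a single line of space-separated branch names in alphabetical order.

Answer: feat topic

Derivation:
After op 1 (branch): HEAD=main@A [feat=A main=A]
After op 2 (commit): HEAD=main@B [feat=A main=B]
After op 3 (merge): HEAD=main@C [feat=A main=C]
After op 4 (commit): HEAD=main@D [feat=A main=D]
After op 5 (reset): HEAD=main@B [feat=A main=B]
After op 6 (checkout): HEAD=feat@A [feat=A main=B]
After op 7 (commit): HEAD=feat@E [feat=E main=B]
After op 8 (reset): HEAD=feat@C [feat=C main=B]
After op 9 (commit): HEAD=feat@F [feat=F main=B]
After op 10 (branch): HEAD=feat@F [feat=F main=B topic=F]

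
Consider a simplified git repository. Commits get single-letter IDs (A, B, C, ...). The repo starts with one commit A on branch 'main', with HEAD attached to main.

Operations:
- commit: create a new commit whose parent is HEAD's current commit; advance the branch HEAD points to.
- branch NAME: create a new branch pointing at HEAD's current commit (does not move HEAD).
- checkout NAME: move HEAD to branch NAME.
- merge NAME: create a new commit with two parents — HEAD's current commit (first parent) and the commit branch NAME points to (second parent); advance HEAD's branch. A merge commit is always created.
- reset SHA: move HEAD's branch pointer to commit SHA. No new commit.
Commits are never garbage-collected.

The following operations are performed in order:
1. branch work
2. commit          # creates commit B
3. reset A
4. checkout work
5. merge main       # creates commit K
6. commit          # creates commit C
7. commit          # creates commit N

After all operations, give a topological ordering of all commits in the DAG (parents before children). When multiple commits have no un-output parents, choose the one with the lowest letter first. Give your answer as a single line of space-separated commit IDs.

After op 1 (branch): HEAD=main@A [main=A work=A]
After op 2 (commit): HEAD=main@B [main=B work=A]
After op 3 (reset): HEAD=main@A [main=A work=A]
After op 4 (checkout): HEAD=work@A [main=A work=A]
After op 5 (merge): HEAD=work@K [main=A work=K]
After op 6 (commit): HEAD=work@C [main=A work=C]
After op 7 (commit): HEAD=work@N [main=A work=N]
commit A: parents=[]
commit B: parents=['A']
commit C: parents=['K']
commit K: parents=['A', 'A']
commit N: parents=['C']

Answer: A B K C N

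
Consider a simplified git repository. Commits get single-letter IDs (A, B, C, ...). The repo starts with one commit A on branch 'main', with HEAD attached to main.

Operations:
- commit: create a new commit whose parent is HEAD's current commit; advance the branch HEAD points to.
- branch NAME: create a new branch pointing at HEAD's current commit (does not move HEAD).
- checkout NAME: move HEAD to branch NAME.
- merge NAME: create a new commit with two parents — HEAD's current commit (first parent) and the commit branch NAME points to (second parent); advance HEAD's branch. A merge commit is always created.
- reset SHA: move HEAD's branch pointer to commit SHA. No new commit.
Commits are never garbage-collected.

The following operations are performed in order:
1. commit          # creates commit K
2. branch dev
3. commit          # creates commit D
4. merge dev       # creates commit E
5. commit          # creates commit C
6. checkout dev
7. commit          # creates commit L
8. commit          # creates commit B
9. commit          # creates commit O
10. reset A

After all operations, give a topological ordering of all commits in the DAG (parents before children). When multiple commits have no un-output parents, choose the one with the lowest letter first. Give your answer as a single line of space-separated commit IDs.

After op 1 (commit): HEAD=main@K [main=K]
After op 2 (branch): HEAD=main@K [dev=K main=K]
After op 3 (commit): HEAD=main@D [dev=K main=D]
After op 4 (merge): HEAD=main@E [dev=K main=E]
After op 5 (commit): HEAD=main@C [dev=K main=C]
After op 6 (checkout): HEAD=dev@K [dev=K main=C]
After op 7 (commit): HEAD=dev@L [dev=L main=C]
After op 8 (commit): HEAD=dev@B [dev=B main=C]
After op 9 (commit): HEAD=dev@O [dev=O main=C]
After op 10 (reset): HEAD=dev@A [dev=A main=C]
commit A: parents=[]
commit B: parents=['L']
commit C: parents=['E']
commit D: parents=['K']
commit E: parents=['D', 'K']
commit K: parents=['A']
commit L: parents=['K']
commit O: parents=['B']

Answer: A K D E C L B O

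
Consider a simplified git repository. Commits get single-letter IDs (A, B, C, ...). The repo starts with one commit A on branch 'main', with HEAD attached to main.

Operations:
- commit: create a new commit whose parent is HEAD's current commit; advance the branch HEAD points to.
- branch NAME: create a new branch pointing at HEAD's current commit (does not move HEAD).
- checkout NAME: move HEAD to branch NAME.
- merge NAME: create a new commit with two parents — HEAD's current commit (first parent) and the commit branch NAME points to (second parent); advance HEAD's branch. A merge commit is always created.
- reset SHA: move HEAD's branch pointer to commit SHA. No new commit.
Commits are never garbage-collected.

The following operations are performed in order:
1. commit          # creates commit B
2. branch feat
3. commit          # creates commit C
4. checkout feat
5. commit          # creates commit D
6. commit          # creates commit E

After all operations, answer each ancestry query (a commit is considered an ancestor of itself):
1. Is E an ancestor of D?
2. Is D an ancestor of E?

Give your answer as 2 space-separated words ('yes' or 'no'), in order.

Answer: no yes

Derivation:
After op 1 (commit): HEAD=main@B [main=B]
After op 2 (branch): HEAD=main@B [feat=B main=B]
After op 3 (commit): HEAD=main@C [feat=B main=C]
After op 4 (checkout): HEAD=feat@B [feat=B main=C]
After op 5 (commit): HEAD=feat@D [feat=D main=C]
After op 6 (commit): HEAD=feat@E [feat=E main=C]
ancestors(D) = {A,B,D}; E in? no
ancestors(E) = {A,B,D,E}; D in? yes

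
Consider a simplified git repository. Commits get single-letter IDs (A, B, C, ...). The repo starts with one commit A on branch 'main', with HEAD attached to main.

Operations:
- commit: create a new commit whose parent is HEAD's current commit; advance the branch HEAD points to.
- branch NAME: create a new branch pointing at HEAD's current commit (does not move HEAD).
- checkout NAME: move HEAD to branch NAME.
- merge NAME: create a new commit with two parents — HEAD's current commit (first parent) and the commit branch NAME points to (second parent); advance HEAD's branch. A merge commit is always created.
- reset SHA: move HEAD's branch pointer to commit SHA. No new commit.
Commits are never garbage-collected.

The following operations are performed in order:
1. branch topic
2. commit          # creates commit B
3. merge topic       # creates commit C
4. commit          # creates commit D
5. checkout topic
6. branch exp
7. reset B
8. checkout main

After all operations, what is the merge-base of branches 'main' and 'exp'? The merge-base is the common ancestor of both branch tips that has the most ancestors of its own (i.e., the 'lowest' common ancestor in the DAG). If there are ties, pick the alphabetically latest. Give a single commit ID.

After op 1 (branch): HEAD=main@A [main=A topic=A]
After op 2 (commit): HEAD=main@B [main=B topic=A]
After op 3 (merge): HEAD=main@C [main=C topic=A]
After op 4 (commit): HEAD=main@D [main=D topic=A]
After op 5 (checkout): HEAD=topic@A [main=D topic=A]
After op 6 (branch): HEAD=topic@A [exp=A main=D topic=A]
After op 7 (reset): HEAD=topic@B [exp=A main=D topic=B]
After op 8 (checkout): HEAD=main@D [exp=A main=D topic=B]
ancestors(main=D): ['A', 'B', 'C', 'D']
ancestors(exp=A): ['A']
common: ['A']

Answer: A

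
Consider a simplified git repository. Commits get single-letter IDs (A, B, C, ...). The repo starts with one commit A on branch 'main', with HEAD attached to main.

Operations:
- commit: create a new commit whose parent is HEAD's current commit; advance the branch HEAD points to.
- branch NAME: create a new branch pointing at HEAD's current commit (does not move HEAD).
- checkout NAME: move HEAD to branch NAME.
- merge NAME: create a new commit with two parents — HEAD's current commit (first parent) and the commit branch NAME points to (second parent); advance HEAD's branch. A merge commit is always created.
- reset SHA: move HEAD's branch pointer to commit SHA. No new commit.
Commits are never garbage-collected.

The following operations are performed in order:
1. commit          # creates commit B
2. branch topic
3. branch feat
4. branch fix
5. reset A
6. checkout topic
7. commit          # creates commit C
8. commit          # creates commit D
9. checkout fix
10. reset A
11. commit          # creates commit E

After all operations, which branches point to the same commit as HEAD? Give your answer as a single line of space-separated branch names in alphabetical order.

After op 1 (commit): HEAD=main@B [main=B]
After op 2 (branch): HEAD=main@B [main=B topic=B]
After op 3 (branch): HEAD=main@B [feat=B main=B topic=B]
After op 4 (branch): HEAD=main@B [feat=B fix=B main=B topic=B]
After op 5 (reset): HEAD=main@A [feat=B fix=B main=A topic=B]
After op 6 (checkout): HEAD=topic@B [feat=B fix=B main=A topic=B]
After op 7 (commit): HEAD=topic@C [feat=B fix=B main=A topic=C]
After op 8 (commit): HEAD=topic@D [feat=B fix=B main=A topic=D]
After op 9 (checkout): HEAD=fix@B [feat=B fix=B main=A topic=D]
After op 10 (reset): HEAD=fix@A [feat=B fix=A main=A topic=D]
After op 11 (commit): HEAD=fix@E [feat=B fix=E main=A topic=D]

Answer: fix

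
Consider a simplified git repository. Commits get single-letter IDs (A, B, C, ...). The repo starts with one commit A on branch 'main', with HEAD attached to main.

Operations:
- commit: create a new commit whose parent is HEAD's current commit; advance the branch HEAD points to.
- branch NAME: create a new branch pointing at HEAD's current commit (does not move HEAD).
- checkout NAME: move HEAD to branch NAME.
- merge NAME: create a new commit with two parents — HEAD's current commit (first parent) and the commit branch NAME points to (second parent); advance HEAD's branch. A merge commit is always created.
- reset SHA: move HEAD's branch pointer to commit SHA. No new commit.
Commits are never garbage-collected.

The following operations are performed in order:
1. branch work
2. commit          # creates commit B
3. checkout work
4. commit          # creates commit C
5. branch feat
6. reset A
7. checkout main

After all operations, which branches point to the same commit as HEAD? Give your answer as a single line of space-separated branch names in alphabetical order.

Answer: main

Derivation:
After op 1 (branch): HEAD=main@A [main=A work=A]
After op 2 (commit): HEAD=main@B [main=B work=A]
After op 3 (checkout): HEAD=work@A [main=B work=A]
After op 4 (commit): HEAD=work@C [main=B work=C]
After op 5 (branch): HEAD=work@C [feat=C main=B work=C]
After op 6 (reset): HEAD=work@A [feat=C main=B work=A]
After op 7 (checkout): HEAD=main@B [feat=C main=B work=A]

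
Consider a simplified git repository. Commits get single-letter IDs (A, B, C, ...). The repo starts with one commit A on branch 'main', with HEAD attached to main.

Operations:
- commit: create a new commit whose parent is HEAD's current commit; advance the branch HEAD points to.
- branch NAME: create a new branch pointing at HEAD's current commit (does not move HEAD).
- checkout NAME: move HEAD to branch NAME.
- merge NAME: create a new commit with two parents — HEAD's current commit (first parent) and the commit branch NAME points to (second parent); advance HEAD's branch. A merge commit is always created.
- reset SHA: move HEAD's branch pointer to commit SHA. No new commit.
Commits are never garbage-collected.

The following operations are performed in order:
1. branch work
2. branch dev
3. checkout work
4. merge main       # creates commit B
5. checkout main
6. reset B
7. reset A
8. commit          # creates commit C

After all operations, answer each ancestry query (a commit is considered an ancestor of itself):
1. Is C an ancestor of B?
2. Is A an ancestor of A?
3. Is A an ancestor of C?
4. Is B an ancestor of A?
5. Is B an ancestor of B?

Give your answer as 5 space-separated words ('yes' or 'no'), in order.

After op 1 (branch): HEAD=main@A [main=A work=A]
After op 2 (branch): HEAD=main@A [dev=A main=A work=A]
After op 3 (checkout): HEAD=work@A [dev=A main=A work=A]
After op 4 (merge): HEAD=work@B [dev=A main=A work=B]
After op 5 (checkout): HEAD=main@A [dev=A main=A work=B]
After op 6 (reset): HEAD=main@B [dev=A main=B work=B]
After op 7 (reset): HEAD=main@A [dev=A main=A work=B]
After op 8 (commit): HEAD=main@C [dev=A main=C work=B]
ancestors(B) = {A,B}; C in? no
ancestors(A) = {A}; A in? yes
ancestors(C) = {A,C}; A in? yes
ancestors(A) = {A}; B in? no
ancestors(B) = {A,B}; B in? yes

Answer: no yes yes no yes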